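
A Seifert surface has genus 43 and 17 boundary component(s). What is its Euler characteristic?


chi = 2 - 2g - b
= 2 - 2*43 - 17
= 2 - 86 - 17 = -101

-101


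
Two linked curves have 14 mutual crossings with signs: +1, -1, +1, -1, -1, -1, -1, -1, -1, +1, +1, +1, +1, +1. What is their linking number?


Step 1: Count positive crossings: 7
Step 2: Count negative crossings: 7
Step 3: Sum of signs = 7 - 7 = 0
Step 4: Linking number = sum/2 = 0/2 = 0

0


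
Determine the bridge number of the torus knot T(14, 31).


The bridge number of T(p,q) is min(p,q).
min(14, 31) = 14

14


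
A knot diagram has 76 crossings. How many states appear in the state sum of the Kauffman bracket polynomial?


Each crossing contributes 2 choices (A-smoothing or B-smoothing).
Total states = 2^76 = 75557863725914323419136

75557863725914323419136


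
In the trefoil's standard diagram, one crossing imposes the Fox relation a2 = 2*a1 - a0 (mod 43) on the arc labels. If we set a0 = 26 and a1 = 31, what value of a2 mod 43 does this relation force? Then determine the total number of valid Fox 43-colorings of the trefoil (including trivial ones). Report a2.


Step 1: Apply the given crossing relation 2*a1 - a0 - a2 = 0 (mod 43).
  a2 = 2*a1 - a0 mod 43
  a2 = 2*31 - 26 mod 43
  a2 = 62 - 26 mod 43
  a2 = 36 mod 43 = 36
Step 2: The trefoil has determinant 3.
  Number of Fox p-colorings (p prime) is p^2 if p = 3, else p.
  Since 43 does not divide 3, only trivial (constant) colorings exist.
  (So the trial a0 = 26, a1 = 31 with a0 != a1 does NOT extend to a valid coloring of the whole trefoil: the other two crossing relations require 3*(a1 - a0) = 0 (mod 43), which fails.)
  Total colorings = 43
Step 3: a2 = 36, total Fox 43-colorings = 43

36


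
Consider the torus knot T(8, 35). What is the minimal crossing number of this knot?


For a torus knot T(p, q) with gcd(p,q)=1,
the crossing number is min(p*(q-1), q*(p-1)).
p*(q-1) = 8*34 = 272
q*(p-1) = 35*7 = 245
min(272, 245) = 245

245


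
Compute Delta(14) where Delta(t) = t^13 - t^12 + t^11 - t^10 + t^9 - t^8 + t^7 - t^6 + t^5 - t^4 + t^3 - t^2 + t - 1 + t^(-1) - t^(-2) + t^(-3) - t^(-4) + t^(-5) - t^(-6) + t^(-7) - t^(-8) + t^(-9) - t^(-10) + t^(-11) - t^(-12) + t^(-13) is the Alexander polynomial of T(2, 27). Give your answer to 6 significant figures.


Substituting t = 14 into Delta(t) = t^13 - t^12 + t^11 - t^10 + t^9 - t^8 + t^7 - t^6 + t^5 - t^4 + t^3 - t^2 + t - 1 + t^(-1) - t^(-2) + t^(-3) - t^(-4) + t^(-5) - t^(-6) + t^(-7) - t^(-8) + t^(-9) - t^(-10) + t^(-11) - t^(-12) + t^(-13):
Term values: (793714773254144) + (-56693912375296) + (4049565169664) + (-289254654976) + (20661046784) + (-1475789056) + (105413504) + (-7529536) + (537824) + (-38416) + (2744) + (-196) + (14) + (-1) + (0.0714286) + (-0.00510204) + (0.000364431) + (-2.60308e-05) + (1.85934e-06) + (-1.3281e-07) + (9.48645e-09) + (-6.77604e-10) + (4.84003e-11) + (-3.45716e-12) + (2.4694e-13) + (-1.76386e-14) + (1.2599e-15)
Sum = 7.40800455e+14
Rounded to 6 significant figures: 7.408e+14

7.408e+14


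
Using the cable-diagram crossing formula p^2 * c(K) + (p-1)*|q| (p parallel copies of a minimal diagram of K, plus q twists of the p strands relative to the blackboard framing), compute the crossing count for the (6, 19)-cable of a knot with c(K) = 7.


Step 1: Each of the c(K) crossings of the companion diagram becomes p*p = p^2 crossings among the p parallel strands, and each of the |q| twists s_1 s_2 ... s_(p-1) adds (p-1) crossings.
  Crossings = p^2 * c(K) + (p-1)*|q|
Step 2: = 6^2 * 7 + (6-1)*19
Step 3: = 36*7 + 5*19
Step 4: = 252 + 95 = 347

347


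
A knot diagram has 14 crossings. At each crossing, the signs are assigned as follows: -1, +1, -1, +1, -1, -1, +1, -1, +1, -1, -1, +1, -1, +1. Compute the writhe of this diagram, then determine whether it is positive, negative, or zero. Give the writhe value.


Step 1: Count positive crossings (+1).
Positive crossings: 6
Step 2: Count negative crossings (-1).
Negative crossings: 8
Step 3: Writhe = (positive) - (negative)
w = 6 - 8 = -2
Step 4: |w| = 2, and w is negative

-2


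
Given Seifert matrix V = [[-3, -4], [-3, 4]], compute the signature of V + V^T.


Step 1: V + V^T = [[-6, -7], [-7, 8]]
Step 2: trace = 2, det = -97
Step 3: Discriminant = 2^2 - 4*(-97) = 392
Step 4: Eigenvalues: 10.8995, -8.89949
Step 5: Signature = (# positive eigenvalues) - (# negative eigenvalues) = 0

0


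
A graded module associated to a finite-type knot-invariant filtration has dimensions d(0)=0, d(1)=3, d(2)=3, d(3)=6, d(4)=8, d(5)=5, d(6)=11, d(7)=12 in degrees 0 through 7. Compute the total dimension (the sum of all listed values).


Total dimension = d(0) + d(1) + ... + d(7)
= 0 + 3 + 3 + 6 + 8 + 5 + 11 + 12
= 48

48


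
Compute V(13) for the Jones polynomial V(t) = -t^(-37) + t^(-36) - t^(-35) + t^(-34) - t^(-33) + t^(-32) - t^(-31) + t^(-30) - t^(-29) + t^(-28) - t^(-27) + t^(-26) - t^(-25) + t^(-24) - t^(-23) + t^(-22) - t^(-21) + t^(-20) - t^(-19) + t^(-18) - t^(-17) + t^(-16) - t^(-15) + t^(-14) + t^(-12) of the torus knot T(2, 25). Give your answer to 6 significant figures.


Substituting t = 13 into V(t) = -t^(-37) + t^(-36) - t^(-35) + t^(-34) - t^(-33) + t^(-32) - t^(-31) + t^(-30) - t^(-29) + t^(-28) - t^(-27) + t^(-26) - t^(-25) + t^(-24) - t^(-23) + t^(-22) - t^(-21) + t^(-20) - t^(-19) + t^(-18) - t^(-17) + t^(-16) - t^(-15) + t^(-14) + t^(-12):
  (-)t^(-37) = -6.08269e-42
  (+)t^(-36) = 7.9075e-41
  (-)t^(-35) = -1.02798e-39
  (+)t^(-34) = 1.33637e-38
  (-)t^(-33) = -1.73728e-37
  (+)t^(-32) = 2.25846e-36
  (-)t^(-31) = -2.936e-35
  (+)t^(-30) = 3.8168e-34
  (-)t^(-29) = -4.96184e-33
  (+)t^(-28) = 6.45039e-32
  (-)t^(-27) = -8.38551e-31
  (+)t^(-26) = 1.09012e-29
  (-)t^(-25) = -1.41715e-28
  (+)t^(-24) = 1.8423e-27
  (-)t^(-23) = -2.39499e-26
  (+)t^(-22) = 3.11348e-25
  (-)t^(-21) = -4.04753e-24
  (+)t^(-20) = 5.26178e-23
  (-)t^(-19) = -6.84032e-22
  (+)t^(-18) = 8.89241e-21
  (-)t^(-17) = -1.15601e-19
  (+)t^(-16) = 1.50282e-18
  (-)t^(-15) = -1.95366e-17
  (+)t^(-14) = 2.53976e-16
  (+)t^(-12) = 4.2922e-14
Sum = (-6.08269e-42) + (7.9075e-41) + (-1.02798e-39) + (1.33637e-38) + (-1.73728e-37) + (2.25846e-36) + (-2.936e-35) + (3.8168e-34) + (-4.96184e-33) + (6.45039e-32) + (-8.38551e-31) + (1.09012e-29) + (-1.41715e-28) + (1.8423e-27) + (-2.39499e-26) + (3.11348e-25) + (-4.04753e-24) + (5.26178e-23) + (-6.84032e-22) + (8.89241e-21) + (-1.15601e-19) + (1.50282e-18) + (-1.95366e-17) + (2.53976e-16) + (4.2922e-14)
= 4.315781749e-14
Rounded to 6 significant figures: 4.31578e-14

4.31578e-14


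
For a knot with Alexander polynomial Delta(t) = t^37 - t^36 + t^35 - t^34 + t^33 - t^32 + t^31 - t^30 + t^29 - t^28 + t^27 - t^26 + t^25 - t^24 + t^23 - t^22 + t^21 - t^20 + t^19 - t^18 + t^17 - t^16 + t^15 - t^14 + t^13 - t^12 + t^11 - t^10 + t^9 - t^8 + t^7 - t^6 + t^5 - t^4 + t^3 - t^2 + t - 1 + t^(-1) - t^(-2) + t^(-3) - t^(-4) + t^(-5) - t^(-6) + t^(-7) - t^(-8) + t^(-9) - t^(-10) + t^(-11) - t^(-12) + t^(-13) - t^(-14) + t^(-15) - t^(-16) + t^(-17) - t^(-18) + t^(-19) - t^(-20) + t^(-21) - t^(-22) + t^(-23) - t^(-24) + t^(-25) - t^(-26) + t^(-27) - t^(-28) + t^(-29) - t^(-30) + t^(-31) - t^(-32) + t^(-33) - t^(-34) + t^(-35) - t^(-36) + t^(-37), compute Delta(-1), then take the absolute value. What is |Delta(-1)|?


Step 1: The polynomial has 75 terms with alternating signs, exponents from 37 down to -37.
Step 2: Substitute t = -1. The i-th term has coefficient (-1)^i and exponent (m-i),
  so its value is (-1)^i * (-1)^(m-i) = (-1)^m = -1 for every i.
Step 3: All 75 terms equal -1, so Delta(-1) = 75 * (-1) = -75
Step 4: |Delta(-1)| = 75

75


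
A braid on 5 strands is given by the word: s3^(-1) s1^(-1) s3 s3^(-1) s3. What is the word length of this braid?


The word length counts the number of generators (including inverses).
Listing each generator: s3^(-1), s1^(-1), s3, s3^(-1), s3
There are 5 generators in this braid word.

5


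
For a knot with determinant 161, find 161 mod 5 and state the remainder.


Step 1: A knot is p-colorable if and only if p divides its determinant.
Step 2: Compute 161 mod 5.
161 = 32 * 5 + 1
Step 3: 161 mod 5 = 1
Step 4: The knot is 5-colorable: no

1


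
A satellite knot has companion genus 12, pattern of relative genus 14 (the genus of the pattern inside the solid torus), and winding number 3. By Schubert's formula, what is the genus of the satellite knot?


Schubert: g(satellite) = g_rel(pattern) + |winding| * g(companion),
where g_rel(pattern) is the genus of the pattern relative to the solid torus.
= 14 + 3 * 12
= 14 + 36 = 50

50


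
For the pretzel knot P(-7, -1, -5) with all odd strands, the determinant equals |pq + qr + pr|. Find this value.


Step 1: Compute pq + qr + pr.
pq = (-7)*(-1) = 7
qr = (-1)*(-5) = 5
pr = (-7)*(-5) = 35
pq + qr + pr = 7 + 5 + 35 = 47
Step 2: Take absolute value.
det(P(-7,-1,-5)) = |47| = 47

47


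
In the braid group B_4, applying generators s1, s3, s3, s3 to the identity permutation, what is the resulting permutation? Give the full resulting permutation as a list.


Starting with identity [1, 2, 3, 4].
Apply generators in sequence:
  After s1: [2, 1, 3, 4]
  After s3: [2, 1, 4, 3]
  After s3: [2, 1, 3, 4]
  After s3: [2, 1, 4, 3]
Final permutation: [2, 1, 4, 3]

[2, 1, 4, 3]


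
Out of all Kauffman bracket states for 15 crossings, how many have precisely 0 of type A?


We choose which 0 of 15 crossings get A-smoothings.
C(15, 0) = 15! / (0! * 15!)
= 1

1


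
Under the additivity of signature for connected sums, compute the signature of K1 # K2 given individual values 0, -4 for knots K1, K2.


The signature is additive under connected sum.
signature(K1 # K2) = (0) + (-4)
= -4

-4


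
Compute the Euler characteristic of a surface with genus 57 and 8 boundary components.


chi = 2 - 2g - b
= 2 - 2*57 - 8
= 2 - 114 - 8 = -120

-120


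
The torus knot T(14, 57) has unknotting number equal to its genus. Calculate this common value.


For a torus knot T(p,q), both the unknotting number and genus equal (p-1)(q-1)/2.
= (14-1)(57-1)/2
= 13*56/2
= 728/2 = 364

364


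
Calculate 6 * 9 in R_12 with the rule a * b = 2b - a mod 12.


6 * 9 = 2*9 - 6 mod 12
= 18 - 6 mod 12
= 12 mod 12 = 0

0


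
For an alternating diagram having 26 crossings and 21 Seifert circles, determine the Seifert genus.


For alternating knots, g = (c - s + 1)/2.
= (26 - 21 + 1)/2
= 6/2 = 3

3


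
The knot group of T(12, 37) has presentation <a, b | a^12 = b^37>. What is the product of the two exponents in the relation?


The relation is a^12 = b^37.
Product of exponents = 12 * 37
= 444

444


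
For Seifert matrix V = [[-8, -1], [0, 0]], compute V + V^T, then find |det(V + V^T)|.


Step 1: Form V + V^T where V = [[-8, -1], [0, 0]]
  V^T = [[-8, 0], [-1, 0]]
  V + V^T = [[-16, -1], [-1, 0]]
Step 2: det(V + V^T) = (-16)*0 - (-1)*(-1)
  = 0 - 1 = -1
Step 3: Knot determinant = |det(V + V^T)| = |-1| = 1

1


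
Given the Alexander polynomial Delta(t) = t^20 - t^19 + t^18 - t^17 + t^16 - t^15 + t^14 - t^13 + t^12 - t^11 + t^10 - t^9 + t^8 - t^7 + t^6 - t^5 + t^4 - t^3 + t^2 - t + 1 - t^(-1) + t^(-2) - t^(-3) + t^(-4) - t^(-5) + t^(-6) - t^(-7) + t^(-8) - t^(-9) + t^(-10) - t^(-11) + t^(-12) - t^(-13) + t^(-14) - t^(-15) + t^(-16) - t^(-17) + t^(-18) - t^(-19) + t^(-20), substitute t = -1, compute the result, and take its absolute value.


Step 1: The polynomial has 41 terms with alternating signs, exponents from 20 down to -20.
Step 2: Substitute t = -1. The i-th term has coefficient (-1)^i and exponent (m-i),
  so its value is (-1)^i * (-1)^(m-i) = (-1)^m = 1 for every i.
Step 3: All 41 terms equal 1, so Delta(-1) = 41 * (1) = 41
Step 4: |Delta(-1)| = 41

41


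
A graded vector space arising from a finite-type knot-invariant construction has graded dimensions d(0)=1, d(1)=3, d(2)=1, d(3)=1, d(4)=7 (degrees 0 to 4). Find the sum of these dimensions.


Total dimension = d(0) + d(1) + ... + d(4)
= 1 + 3 + 1 + 1 + 7
= 13

13


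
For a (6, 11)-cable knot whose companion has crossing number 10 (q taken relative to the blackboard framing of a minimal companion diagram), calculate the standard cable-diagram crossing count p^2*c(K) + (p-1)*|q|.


Step 1: Each of the c(K) crossings of the companion diagram becomes p*p = p^2 crossings among the p parallel strands, and each of the |q| twists s_1 s_2 ... s_(p-1) adds (p-1) crossings.
  Crossings = p^2 * c(K) + (p-1)*|q|
Step 2: = 6^2 * 10 + (6-1)*11
Step 3: = 36*10 + 5*11
Step 4: = 360 + 55 = 415

415


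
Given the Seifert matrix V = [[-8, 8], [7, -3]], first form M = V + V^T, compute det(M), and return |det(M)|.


Step 1: Form V + V^T where V = [[-8, 8], [7, -3]]
  V^T = [[-8, 7], [8, -3]]
  V + V^T = [[-16, 15], [15, -6]]
Step 2: det(V + V^T) = (-16)*(-6) - 15*15
  = 96 - 225 = -129
Step 3: Knot determinant = |det(V + V^T)| = |-129| = 129

129


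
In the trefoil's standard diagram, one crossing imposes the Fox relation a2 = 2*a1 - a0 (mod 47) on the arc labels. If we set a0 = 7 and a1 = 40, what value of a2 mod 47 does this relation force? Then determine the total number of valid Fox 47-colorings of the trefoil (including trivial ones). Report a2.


Step 1: Apply the given crossing relation 2*a1 - a0 - a2 = 0 (mod 47).
  a2 = 2*a1 - a0 mod 47
  a2 = 2*40 - 7 mod 47
  a2 = 80 - 7 mod 47
  a2 = 73 mod 47 = 26
Step 2: The trefoil has determinant 3.
  Number of Fox p-colorings (p prime) is p^2 if p = 3, else p.
  Since 47 does not divide 3, only trivial (constant) colorings exist.
  (So the trial a0 = 7, a1 = 40 with a0 != a1 does NOT extend to a valid coloring of the whole trefoil: the other two crossing relations require 3*(a1 - a0) = 0 (mod 47), which fails.)
  Total colorings = 47
Step 3: a2 = 26, total Fox 47-colorings = 47

26


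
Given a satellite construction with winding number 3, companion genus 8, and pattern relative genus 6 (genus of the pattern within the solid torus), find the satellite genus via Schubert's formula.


Schubert: g(satellite) = g_rel(pattern) + |winding| * g(companion),
where g_rel(pattern) is the genus of the pattern relative to the solid torus.
= 6 + 3 * 8
= 6 + 24 = 30

30


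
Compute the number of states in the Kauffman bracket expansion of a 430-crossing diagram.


Each crossing contributes 2 choices (A-smoothing or B-smoothing).
Total states = 2^430 = 2772669694120814859578414184143083703436437075375816575170479580614621307805625623039974406104139578097391210961403571828974157824

2772669694120814859578414184143083703436437075375816575170479580614621307805625623039974406104139578097391210961403571828974157824


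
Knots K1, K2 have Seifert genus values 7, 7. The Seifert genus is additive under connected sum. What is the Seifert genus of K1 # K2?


The Seifert genus is additive under connected sum.
Seifert genus(K1 # K2) = (7) + (7)
= 14

14


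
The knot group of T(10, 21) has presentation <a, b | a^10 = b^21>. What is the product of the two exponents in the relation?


The relation is a^10 = b^21.
Product of exponents = 10 * 21
= 210

210


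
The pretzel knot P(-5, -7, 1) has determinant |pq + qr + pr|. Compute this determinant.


Step 1: Compute pq + qr + pr.
pq = (-5)*(-7) = 35
qr = (-7)*1 = -7
pr = (-5)*1 = -5
pq + qr + pr = 35 + (-7) + (-5) = 23
Step 2: Take absolute value.
det(P(-5,-7,1)) = |23| = 23

23


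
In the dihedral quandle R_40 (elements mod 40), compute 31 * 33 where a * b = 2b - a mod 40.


31 * 33 = 2*33 - 31 mod 40
= 66 - 31 mod 40
= 35 mod 40 = 35

35


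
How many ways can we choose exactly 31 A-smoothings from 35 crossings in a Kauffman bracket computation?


We choose which 31 of 35 crossings get A-smoothings.
C(35, 31) = 35! / (31! * 4!)
= 52360

52360


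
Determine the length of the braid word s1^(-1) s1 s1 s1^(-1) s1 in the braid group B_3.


The word length counts the number of generators (including inverses).
Listing each generator: s1^(-1), s1, s1, s1^(-1), s1
There are 5 generators in this braid word.

5


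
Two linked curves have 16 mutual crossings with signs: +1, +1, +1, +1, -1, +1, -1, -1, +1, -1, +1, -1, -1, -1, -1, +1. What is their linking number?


Step 1: Count positive crossings: 8
Step 2: Count negative crossings: 8
Step 3: Sum of signs = 8 - 8 = 0
Step 4: Linking number = sum/2 = 0/2 = 0

0


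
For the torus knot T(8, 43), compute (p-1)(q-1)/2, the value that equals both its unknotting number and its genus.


For a torus knot T(p,q), both the unknotting number and genus equal (p-1)(q-1)/2.
= (8-1)(43-1)/2
= 7*42/2
= 294/2 = 147

147


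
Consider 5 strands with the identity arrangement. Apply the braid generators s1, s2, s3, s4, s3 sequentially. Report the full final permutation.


Starting with identity [1, 2, 3, 4, 5].
Apply generators in sequence:
  After s1: [2, 1, 3, 4, 5]
  After s2: [2, 3, 1, 4, 5]
  After s3: [2, 3, 4, 1, 5]
  After s4: [2, 3, 4, 5, 1]
  After s3: [2, 3, 5, 4, 1]
Final permutation: [2, 3, 5, 4, 1]

[2, 3, 5, 4, 1]


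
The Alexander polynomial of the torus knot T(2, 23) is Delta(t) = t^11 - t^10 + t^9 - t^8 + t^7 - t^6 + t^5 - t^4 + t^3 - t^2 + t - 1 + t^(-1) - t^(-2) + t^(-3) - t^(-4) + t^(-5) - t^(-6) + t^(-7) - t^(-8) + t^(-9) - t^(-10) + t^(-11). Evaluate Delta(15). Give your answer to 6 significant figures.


Substituting t = 15 into Delta(t) = t^11 - t^10 + t^9 - t^8 + t^7 - t^6 + t^5 - t^4 + t^3 - t^2 + t - 1 + t^(-1) - t^(-2) + t^(-3) - t^(-4) + t^(-5) - t^(-6) + t^(-7) - t^(-8) + t^(-9) - t^(-10) + t^(-11):
Term values: (8649755859375) + (-576650390625) + (38443359375) + (-2562890625) + (170859375) + (-11390625) + (759375) + (-50625) + (3375) + (-225) + (15) + (-1) + (0.0666667) + (-0.00444444) + (0.000296296) + (-1.97531e-05) + (1.31687e-06) + (-8.77915e-08) + (5.85277e-09) + (-3.90184e-10) + (2.60123e-11) + (-1.73415e-12) + (1.1561e-13)
Sum = 8.109146118e+12
Rounded to 6 significant figures: 8.10915e+12

8.10915e+12


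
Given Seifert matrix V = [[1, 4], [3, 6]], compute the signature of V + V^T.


Step 1: V + V^T = [[2, 7], [7, 12]]
Step 2: trace = 14, det = -25
Step 3: Discriminant = 14^2 - 4*(-25) = 296
Step 4: Eigenvalues: 15.6023, -1.60233
Step 5: Signature = (# positive eigenvalues) - (# negative eigenvalues) = 0

0


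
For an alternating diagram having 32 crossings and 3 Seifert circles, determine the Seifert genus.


For alternating knots, g = (c - s + 1)/2.
= (32 - 3 + 1)/2
= 30/2 = 15

15


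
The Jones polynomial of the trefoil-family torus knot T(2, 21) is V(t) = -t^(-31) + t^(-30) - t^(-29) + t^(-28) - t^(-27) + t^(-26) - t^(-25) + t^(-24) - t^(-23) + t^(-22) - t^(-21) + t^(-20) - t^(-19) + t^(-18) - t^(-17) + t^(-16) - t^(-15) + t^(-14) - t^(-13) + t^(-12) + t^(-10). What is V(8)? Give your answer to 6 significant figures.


Substituting t = 8 into V(t) = -t^(-31) + t^(-30) - t^(-29) + t^(-28) - t^(-27) + t^(-26) - t^(-25) + t^(-24) - t^(-23) + t^(-22) - t^(-21) + t^(-20) - t^(-19) + t^(-18) - t^(-17) + t^(-16) - t^(-15) + t^(-14) - t^(-13) + t^(-12) + t^(-10):
  (-)t^(-31) = -1.00974e-28
  (+)t^(-30) = 8.07794e-28
  (-)t^(-29) = -6.46235e-27
  (+)t^(-28) = 5.16988e-26
  (-)t^(-27) = -4.1359e-25
  (+)t^(-26) = 3.30872e-24
  (-)t^(-25) = -2.64698e-23
  (+)t^(-24) = 2.11758e-22
  (-)t^(-23) = -1.69407e-21
  (+)t^(-22) = 1.35525e-20
  (-)t^(-21) = -1.0842e-19
  (+)t^(-20) = 8.67362e-19
  (-)t^(-19) = -6.93889e-18
  (+)t^(-18) = 5.55112e-17
  (-)t^(-17) = -4.44089e-16
  (+)t^(-16) = 3.55271e-15
  (-)t^(-15) = -2.84217e-14
  (+)t^(-14) = 2.27374e-13
  (-)t^(-13) = -1.81899e-12
  (+)t^(-12) = 1.45519e-11
  (+)t^(-10) = 9.31323e-10
Sum = (-1.00974e-28) + (8.07794e-28) + (-6.46235e-27) + (5.16988e-26) + (-4.1359e-25) + (3.30872e-24) + (-2.64698e-23) + (2.11758e-22) + (-1.69407e-21) + (1.35525e-20) + (-1.0842e-19) + (8.67362e-19) + (-6.93889e-18) + (5.55112e-17) + (-4.44089e-16) + (3.55271e-15) + (-2.84217e-14) + (2.27374e-13) + (-1.81899e-12) + (1.45519e-11) + (9.31323e-10)
= 9.442576104e-10
Rounded to 6 significant figures: 9.44258e-10

9.44258e-10


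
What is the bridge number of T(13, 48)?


The bridge number of T(p,q) is min(p,q).
min(13, 48) = 13

13


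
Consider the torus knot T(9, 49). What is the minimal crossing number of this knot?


For a torus knot T(p, q) with gcd(p,q)=1,
the crossing number is min(p*(q-1), q*(p-1)).
p*(q-1) = 9*48 = 432
q*(p-1) = 49*8 = 392
min(432, 392) = 392

392


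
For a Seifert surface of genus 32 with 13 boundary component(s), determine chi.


chi = 2 - 2g - b
= 2 - 2*32 - 13
= 2 - 64 - 13 = -75

-75


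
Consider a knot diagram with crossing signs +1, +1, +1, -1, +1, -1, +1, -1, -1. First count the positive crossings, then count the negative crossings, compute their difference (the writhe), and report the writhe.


Step 1: Count positive crossings (+1).
Positive crossings: 5
Step 2: Count negative crossings (-1).
Negative crossings: 4
Step 3: Writhe = (positive) - (negative)
w = 5 - 4 = 1
Step 4: |w| = 1, and w is positive

1


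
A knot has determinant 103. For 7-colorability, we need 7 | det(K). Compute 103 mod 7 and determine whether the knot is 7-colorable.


Step 1: A knot is p-colorable if and only if p divides its determinant.
Step 2: Compute 103 mod 7.
103 = 14 * 7 + 5
Step 3: 103 mod 7 = 5
Step 4: The knot is 7-colorable: no

5


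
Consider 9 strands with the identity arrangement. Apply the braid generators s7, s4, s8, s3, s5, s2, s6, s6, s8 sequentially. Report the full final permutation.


Starting with identity [1, 2, 3, 4, 5, 6, 7, 8, 9].
Apply generators in sequence:
  After s7: [1, 2, 3, 4, 5, 6, 8, 7, 9]
  After s4: [1, 2, 3, 5, 4, 6, 8, 7, 9]
  After s8: [1, 2, 3, 5, 4, 6, 8, 9, 7]
  After s3: [1, 2, 5, 3, 4, 6, 8, 9, 7]
  After s5: [1, 2, 5, 3, 6, 4, 8, 9, 7]
  After s2: [1, 5, 2, 3, 6, 4, 8, 9, 7]
  After s6: [1, 5, 2, 3, 6, 8, 4, 9, 7]
  After s6: [1, 5, 2, 3, 6, 4, 8, 9, 7]
  After s8: [1, 5, 2, 3, 6, 4, 8, 7, 9]
Final permutation: [1, 5, 2, 3, 6, 4, 8, 7, 9]

[1, 5, 2, 3, 6, 4, 8, 7, 9]


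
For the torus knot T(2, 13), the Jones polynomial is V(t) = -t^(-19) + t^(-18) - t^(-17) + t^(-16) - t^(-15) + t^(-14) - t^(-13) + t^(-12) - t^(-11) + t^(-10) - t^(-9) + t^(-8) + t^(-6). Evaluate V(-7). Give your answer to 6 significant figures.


Substituting t = -7 into V(t) = -t^(-19) + t^(-18) - t^(-17) + t^(-16) - t^(-15) + t^(-14) - t^(-13) + t^(-12) - t^(-11) + t^(-10) - t^(-9) + t^(-8) + t^(-6):
  (-)t^(-19) = 8.77278e-17
  (+)t^(-18) = 6.14095e-16
  (-)t^(-17) = 4.29866e-15
  (+)t^(-16) = 3.00906e-14
  (-)t^(-15) = 2.10634e-13
  (+)t^(-14) = 1.47444e-12
  (-)t^(-13) = 1.03211e-11
  (+)t^(-12) = 7.22476e-11
  (-)t^(-11) = 5.05733e-10
  (+)t^(-10) = 3.54013e-09
  (-)t^(-9) = 2.47809e-08
  (+)t^(-8) = 1.73467e-07
  (+)t^(-6) = 8.49986e-06
Sum = (8.77278e-17) + (6.14095e-16) + (4.29866e-15) + (3.00906e-14) + (2.10634e-13) + (1.47444e-12) + (1.03211e-11) + (7.22476e-11) + (5.05733e-10) + (3.54013e-09) + (2.47809e-08) + (1.73467e-07) + (8.49986e-06)
= 8.702237365e-06
Rounded to 6 significant figures: 8.70224e-06

8.70224e-06


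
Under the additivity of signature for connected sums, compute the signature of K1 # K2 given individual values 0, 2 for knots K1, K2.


The signature is additive under connected sum.
signature(K1 # K2) = (0) + (2)
= 2

2


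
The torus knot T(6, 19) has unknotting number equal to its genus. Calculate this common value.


For a torus knot T(p,q), both the unknotting number and genus equal (p-1)(q-1)/2.
= (6-1)(19-1)/2
= 5*18/2
= 90/2 = 45

45


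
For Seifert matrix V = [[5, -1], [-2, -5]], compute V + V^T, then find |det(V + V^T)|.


Step 1: Form V + V^T where V = [[5, -1], [-2, -5]]
  V^T = [[5, -2], [-1, -5]]
  V + V^T = [[10, -3], [-3, -10]]
Step 2: det(V + V^T) = 10*(-10) - (-3)*(-3)
  = -100 - 9 = -109
Step 3: Knot determinant = |det(V + V^T)| = |-109| = 109

109


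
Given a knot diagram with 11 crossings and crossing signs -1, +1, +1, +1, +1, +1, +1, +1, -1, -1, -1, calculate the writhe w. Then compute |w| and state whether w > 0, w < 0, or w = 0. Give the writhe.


Step 1: Count positive crossings (+1).
Positive crossings: 7
Step 2: Count negative crossings (-1).
Negative crossings: 4
Step 3: Writhe = (positive) - (negative)
w = 7 - 4 = 3
Step 4: |w| = 3, and w is positive

3


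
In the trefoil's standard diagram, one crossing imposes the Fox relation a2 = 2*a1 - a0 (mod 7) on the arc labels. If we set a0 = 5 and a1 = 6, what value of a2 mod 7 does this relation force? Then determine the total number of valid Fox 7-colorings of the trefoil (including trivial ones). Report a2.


Step 1: Apply the given crossing relation 2*a1 - a0 - a2 = 0 (mod 7).
  a2 = 2*a1 - a0 mod 7
  a2 = 2*6 - 5 mod 7
  a2 = 12 - 5 mod 7
  a2 = 7 mod 7 = 0
Step 2: The trefoil has determinant 3.
  Number of Fox p-colorings (p prime) is p^2 if p = 3, else p.
  Since 7 does not divide 3, only trivial (constant) colorings exist.
  (So the trial a0 = 5, a1 = 6 with a0 != a1 does NOT extend to a valid coloring of the whole trefoil: the other two crossing relations require 3*(a1 - a0) = 0 (mod 7), which fails.)
  Total colorings = 7
Step 3: a2 = 0, total Fox 7-colorings = 7

0


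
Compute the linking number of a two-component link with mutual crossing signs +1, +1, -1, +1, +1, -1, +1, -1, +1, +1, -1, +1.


Step 1: Count positive crossings: 8
Step 2: Count negative crossings: 4
Step 3: Sum of signs = 8 - 4 = 4
Step 4: Linking number = sum/2 = 4/2 = 2

2


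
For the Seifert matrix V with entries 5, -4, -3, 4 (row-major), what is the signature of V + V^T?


Step 1: V + V^T = [[10, -7], [-7, 8]]
Step 2: trace = 18, det = 31
Step 3: Discriminant = 18^2 - 4*31 = 200
Step 4: Eigenvalues: 16.0711, 1.92893
Step 5: Signature = (# positive eigenvalues) - (# negative eigenvalues) = 2

2


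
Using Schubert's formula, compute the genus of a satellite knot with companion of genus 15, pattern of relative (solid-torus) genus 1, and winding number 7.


Schubert: g(satellite) = g_rel(pattern) + |winding| * g(companion),
where g_rel(pattern) is the genus of the pattern relative to the solid torus.
= 1 + 7 * 15
= 1 + 105 = 106

106


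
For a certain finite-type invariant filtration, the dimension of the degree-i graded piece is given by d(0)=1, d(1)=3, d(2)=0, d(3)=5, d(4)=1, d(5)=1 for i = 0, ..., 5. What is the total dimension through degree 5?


Total dimension = d(0) + d(1) + ... + d(5)
= 1 + 3 + 0 + 5 + 1 + 1
= 11

11


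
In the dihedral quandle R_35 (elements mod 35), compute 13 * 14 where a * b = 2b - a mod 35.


13 * 14 = 2*14 - 13 mod 35
= 28 - 13 mod 35
= 15 mod 35 = 15

15


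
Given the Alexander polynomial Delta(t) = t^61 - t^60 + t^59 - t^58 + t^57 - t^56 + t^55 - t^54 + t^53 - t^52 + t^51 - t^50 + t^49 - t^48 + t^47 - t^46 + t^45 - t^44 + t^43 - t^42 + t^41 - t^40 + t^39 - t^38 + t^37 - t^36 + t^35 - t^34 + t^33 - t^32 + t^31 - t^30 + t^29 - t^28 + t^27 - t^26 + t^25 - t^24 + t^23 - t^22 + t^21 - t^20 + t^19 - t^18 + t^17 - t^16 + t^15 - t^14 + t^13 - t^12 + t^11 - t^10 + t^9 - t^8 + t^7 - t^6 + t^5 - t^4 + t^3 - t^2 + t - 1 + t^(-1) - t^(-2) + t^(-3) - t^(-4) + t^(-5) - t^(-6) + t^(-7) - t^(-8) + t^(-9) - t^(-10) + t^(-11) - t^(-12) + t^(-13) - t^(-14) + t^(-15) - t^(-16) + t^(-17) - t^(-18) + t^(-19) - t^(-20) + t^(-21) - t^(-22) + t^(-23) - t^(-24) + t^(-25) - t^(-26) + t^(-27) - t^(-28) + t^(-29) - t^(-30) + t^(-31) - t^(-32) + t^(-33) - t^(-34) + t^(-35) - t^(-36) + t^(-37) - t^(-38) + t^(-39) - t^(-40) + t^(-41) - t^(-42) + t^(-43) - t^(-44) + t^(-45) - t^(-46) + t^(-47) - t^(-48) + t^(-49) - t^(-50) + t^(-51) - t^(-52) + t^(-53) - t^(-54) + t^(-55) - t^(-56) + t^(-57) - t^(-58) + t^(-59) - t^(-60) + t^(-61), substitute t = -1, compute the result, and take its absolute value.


Step 1: The polynomial has 123 terms with alternating signs, exponents from 61 down to -61.
Step 2: Substitute t = -1. The i-th term has coefficient (-1)^i and exponent (m-i),
  so its value is (-1)^i * (-1)^(m-i) = (-1)^m = -1 for every i.
Step 3: All 123 terms equal -1, so Delta(-1) = 123 * (-1) = -123
Step 4: |Delta(-1)| = 123

123


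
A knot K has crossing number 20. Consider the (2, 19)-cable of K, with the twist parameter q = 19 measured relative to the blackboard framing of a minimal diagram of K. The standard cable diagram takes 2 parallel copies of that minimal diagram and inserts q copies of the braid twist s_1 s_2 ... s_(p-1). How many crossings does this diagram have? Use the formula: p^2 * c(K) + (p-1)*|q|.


Step 1: Each of the c(K) crossings of the companion diagram becomes p*p = p^2 crossings among the p parallel strands, and each of the |q| twists s_1 s_2 ... s_(p-1) adds (p-1) crossings.
  Crossings = p^2 * c(K) + (p-1)*|q|
Step 2: = 2^2 * 20 + (2-1)*19
Step 3: = 4*20 + 1*19
Step 4: = 80 + 19 = 99

99


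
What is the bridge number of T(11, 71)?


The bridge number of T(p,q) is min(p,q).
min(11, 71) = 11

11


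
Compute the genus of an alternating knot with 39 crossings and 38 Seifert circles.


For alternating knots, g = (c - s + 1)/2.
= (39 - 38 + 1)/2
= 2/2 = 1

1


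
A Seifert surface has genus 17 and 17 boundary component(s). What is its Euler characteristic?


chi = 2 - 2g - b
= 2 - 2*17 - 17
= 2 - 34 - 17 = -49

-49


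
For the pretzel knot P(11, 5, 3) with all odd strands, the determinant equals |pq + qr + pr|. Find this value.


Step 1: Compute pq + qr + pr.
pq = 11*5 = 55
qr = 5*3 = 15
pr = 11*3 = 33
pq + qr + pr = 55 + 15 + 33 = 103
Step 2: Take absolute value.
det(P(11,5,3)) = |103| = 103

103


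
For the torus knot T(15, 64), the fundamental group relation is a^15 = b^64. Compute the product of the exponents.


The relation is a^15 = b^64.
Product of exponents = 15 * 64
= 960

960


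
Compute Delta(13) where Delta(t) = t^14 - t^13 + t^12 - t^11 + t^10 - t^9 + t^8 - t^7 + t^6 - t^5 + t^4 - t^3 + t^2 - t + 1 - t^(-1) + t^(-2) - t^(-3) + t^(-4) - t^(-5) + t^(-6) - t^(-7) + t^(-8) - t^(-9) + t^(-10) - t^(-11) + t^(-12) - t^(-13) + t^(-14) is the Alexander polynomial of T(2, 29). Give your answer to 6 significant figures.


Substituting t = 13 into Delta(t) = t^14 - t^13 + t^12 - t^11 + t^10 - t^9 + t^8 - t^7 + t^6 - t^5 + t^4 - t^3 + t^2 - t + 1 - t^(-1) + t^(-2) - t^(-3) + t^(-4) - t^(-5) + t^(-6) - t^(-7) + t^(-8) - t^(-9) + t^(-10) - t^(-11) + t^(-12) - t^(-13) + t^(-14):
Term values: (3937376385699289) + (-302875106592253) + (23298085122481) + (-1792160394037) + (137858491849) + (-10604499373) + (815730721) + (-62748517) + (4826809) + (-371293) + (28561) + (-2197) + (169) + (-13) + (1) + (-0.0769231) + (0.00591716) + (-0.000455166) + (3.50128e-05) + (-2.69329e-06) + (2.07176e-07) + (-1.59366e-08) + (1.22589e-09) + (-9.42996e-11) + (7.25382e-12) + (-5.57986e-13) + (4.2922e-14) + (-3.30169e-15) + (2.53976e-16)
Sum = 3.656135215e+15
Rounded to 6 significant figures: 3.65614e+15

3.65614e+15


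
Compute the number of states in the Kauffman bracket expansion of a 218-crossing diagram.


Each crossing contributes 2 choices (A-smoothing or B-smoothing).
Total states = 2^218 = 421249166674228746791672110734681729275580381602196445017243910144

421249166674228746791672110734681729275580381602196445017243910144


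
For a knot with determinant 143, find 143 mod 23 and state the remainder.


Step 1: A knot is p-colorable if and only if p divides its determinant.
Step 2: Compute 143 mod 23.
143 = 6 * 23 + 5
Step 3: 143 mod 23 = 5
Step 4: The knot is 23-colorable: no

5


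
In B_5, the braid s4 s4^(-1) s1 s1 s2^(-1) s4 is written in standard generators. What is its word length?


The word length counts the number of generators (including inverses).
Listing each generator: s4, s4^(-1), s1, s1, s2^(-1), s4
There are 6 generators in this braid word.

6


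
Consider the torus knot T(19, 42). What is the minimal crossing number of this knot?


For a torus knot T(p, q) with gcd(p,q)=1,
the crossing number is min(p*(q-1), q*(p-1)).
p*(q-1) = 19*41 = 779
q*(p-1) = 42*18 = 756
min(779, 756) = 756

756


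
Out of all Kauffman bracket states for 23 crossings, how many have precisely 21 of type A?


We choose which 21 of 23 crossings get A-smoothings.
C(23, 21) = 23! / (21! * 2!)
= 253

253


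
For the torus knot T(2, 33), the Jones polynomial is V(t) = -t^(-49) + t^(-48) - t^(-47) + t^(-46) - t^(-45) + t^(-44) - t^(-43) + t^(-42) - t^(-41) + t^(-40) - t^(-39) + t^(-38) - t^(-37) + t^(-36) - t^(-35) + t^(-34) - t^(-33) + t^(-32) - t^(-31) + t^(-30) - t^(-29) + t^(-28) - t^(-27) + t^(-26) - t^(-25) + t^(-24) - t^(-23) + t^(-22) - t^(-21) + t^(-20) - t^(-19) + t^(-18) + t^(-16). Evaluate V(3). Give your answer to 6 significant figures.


Substituting t = 3 into V(t) = -t^(-49) + t^(-48) - t^(-47) + t^(-46) - t^(-45) + t^(-44) - t^(-43) + t^(-42) - t^(-41) + t^(-40) - t^(-39) + t^(-38) - t^(-37) + t^(-36) - t^(-35) + t^(-34) - t^(-33) + t^(-32) - t^(-31) + t^(-30) - t^(-29) + t^(-28) - t^(-27) + t^(-26) - t^(-25) + t^(-24) - t^(-23) + t^(-22) - t^(-21) + t^(-20) - t^(-19) + t^(-18) + t^(-16):
  (-)t^(-49) = -4.17887e-24
  (+)t^(-48) = 1.25366e-23
  (-)t^(-47) = -3.76098e-23
  (+)t^(-46) = 1.12829e-22
  (-)t^(-45) = -3.38488e-22
  (+)t^(-44) = 1.01546e-21
  (-)t^(-43) = -3.04639e-21
  (+)t^(-42) = 9.13918e-21
  (-)t^(-41) = -2.74175e-20
  (+)t^(-40) = 8.22526e-20
  (-)t^(-39) = -2.46758e-19
  (+)t^(-38) = 7.40274e-19
  (-)t^(-37) = -2.22082e-18
  (+)t^(-36) = 6.66246e-18
  (-)t^(-35) = -1.99874e-17
  (+)t^(-34) = 5.99622e-17
  (-)t^(-33) = -1.79887e-16
  (+)t^(-32) = 5.3966e-16
  (-)t^(-31) = -1.61898e-15
  (+)t^(-30) = 4.85694e-15
  (-)t^(-29) = -1.45708e-14
  (+)t^(-28) = 4.37124e-14
  (-)t^(-27) = -1.31137e-13
  (+)t^(-26) = 3.93412e-13
  (-)t^(-25) = -1.18024e-12
  (+)t^(-24) = 3.54071e-12
  (-)t^(-23) = -1.06221e-11
  (+)t^(-22) = 3.18664e-11
  (-)t^(-21) = -9.55991e-11
  (+)t^(-20) = 2.86797e-10
  (-)t^(-19) = -8.60392e-10
  (+)t^(-18) = 2.58117e-09
  (+)t^(-16) = 2.32306e-08
Sum = (-4.17887e-24) + (1.25366e-23) + (-3.76098e-23) + (1.12829e-22) + (-3.38488e-22) + (1.01546e-21) + (-3.04639e-21) + (9.13918e-21) + (-2.74175e-20) + (8.22526e-20) + (-2.46758e-19) + (7.40274e-19) + (-2.22082e-18) + (6.66246e-18) + (-1.99874e-17) + (5.99622e-17) + (-1.79887e-16) + (5.3966e-16) + (-1.61898e-15) + (4.85694e-15) + (-1.45708e-14) + (4.37124e-14) + (-1.31137e-13) + (3.93412e-13) + (-1.18024e-12) + (3.54071e-12) + (-1.06221e-11) + (3.18664e-11) + (-9.55991e-11) + (2.86797e-10) + (-8.60392e-10) + (2.58117e-09) + (2.32306e-08)
= 2.516645422e-08
Rounded to 6 significant figures: 2.51665e-08

2.51665e-08


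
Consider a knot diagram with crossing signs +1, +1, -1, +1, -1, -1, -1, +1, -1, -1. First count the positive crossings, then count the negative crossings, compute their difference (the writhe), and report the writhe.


Step 1: Count positive crossings (+1).
Positive crossings: 4
Step 2: Count negative crossings (-1).
Negative crossings: 6
Step 3: Writhe = (positive) - (negative)
w = 4 - 6 = -2
Step 4: |w| = 2, and w is negative

-2


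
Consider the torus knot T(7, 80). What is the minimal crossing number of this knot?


For a torus knot T(p, q) with gcd(p,q)=1,
the crossing number is min(p*(q-1), q*(p-1)).
p*(q-1) = 7*79 = 553
q*(p-1) = 80*6 = 480
min(553, 480) = 480

480


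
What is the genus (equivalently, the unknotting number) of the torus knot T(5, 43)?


For a torus knot T(p,q), both the unknotting number and genus equal (p-1)(q-1)/2.
= (5-1)(43-1)/2
= 4*42/2
= 168/2 = 84

84


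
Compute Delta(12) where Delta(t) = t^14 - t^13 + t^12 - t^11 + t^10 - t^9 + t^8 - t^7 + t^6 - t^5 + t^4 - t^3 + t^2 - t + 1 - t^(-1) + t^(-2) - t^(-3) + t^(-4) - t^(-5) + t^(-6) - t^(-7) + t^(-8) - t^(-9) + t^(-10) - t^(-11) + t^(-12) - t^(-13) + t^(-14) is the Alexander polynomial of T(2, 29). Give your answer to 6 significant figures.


Substituting t = 12 into Delta(t) = t^14 - t^13 + t^12 - t^11 + t^10 - t^9 + t^8 - t^7 + t^6 - t^5 + t^4 - t^3 + t^2 - t + 1 - t^(-1) + t^(-2) - t^(-3) + t^(-4) - t^(-5) + t^(-6) - t^(-7) + t^(-8) - t^(-9) + t^(-10) - t^(-11) + t^(-12) - t^(-13) + t^(-14):
Term values: (1283918464548864) + (-106993205379072) + (8916100448256) + (-743008370688) + (61917364224) + (-5159780352) + (429981696) + (-35831808) + (2985984) + (-248832) + (20736) + (-1728) + (144) + (-12) + (1) + (-0.0833333) + (0.00694444) + (-0.000578704) + (4.82253e-05) + (-4.01878e-06) + (3.34898e-07) + (-2.79082e-08) + (2.32568e-09) + (-1.93807e-10) + (1.61506e-11) + (-1.34588e-12) + (1.12157e-13) + (-9.34639e-15) + (7.78866e-16)
Sum = 1.185155506e+15
Rounded to 6 significant figures: 1.18516e+15

1.18516e+15


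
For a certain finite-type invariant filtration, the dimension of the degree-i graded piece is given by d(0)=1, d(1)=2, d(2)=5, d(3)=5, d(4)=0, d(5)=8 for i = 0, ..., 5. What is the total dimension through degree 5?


Total dimension = d(0) + d(1) + ... + d(5)
= 1 + 2 + 5 + 5 + 0 + 8
= 21

21


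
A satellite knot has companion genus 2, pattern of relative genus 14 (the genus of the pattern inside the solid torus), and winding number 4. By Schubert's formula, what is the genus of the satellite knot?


Schubert: g(satellite) = g_rel(pattern) + |winding| * g(companion),
where g_rel(pattern) is the genus of the pattern relative to the solid torus.
= 14 + 4 * 2
= 14 + 8 = 22

22


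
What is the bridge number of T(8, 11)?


The bridge number of T(p,q) is min(p,q).
min(8, 11) = 8

8


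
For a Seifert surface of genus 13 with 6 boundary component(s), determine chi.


chi = 2 - 2g - b
= 2 - 2*13 - 6
= 2 - 26 - 6 = -30

-30


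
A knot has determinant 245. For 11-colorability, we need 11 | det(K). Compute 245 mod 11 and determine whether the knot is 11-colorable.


Step 1: A knot is p-colorable if and only if p divides its determinant.
Step 2: Compute 245 mod 11.
245 = 22 * 11 + 3
Step 3: 245 mod 11 = 3
Step 4: The knot is 11-colorable: no

3


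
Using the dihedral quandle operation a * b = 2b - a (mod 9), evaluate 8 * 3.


8 * 3 = 2*3 - 8 mod 9
= 6 - 8 mod 9
= -2 mod 9 = 7

7


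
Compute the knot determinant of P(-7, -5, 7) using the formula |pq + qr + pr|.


Step 1: Compute pq + qr + pr.
pq = (-7)*(-5) = 35
qr = (-5)*7 = -35
pr = (-7)*7 = -49
pq + qr + pr = 35 + (-35) + (-49) = -49
Step 2: Take absolute value.
det(P(-7,-5,7)) = |-49| = 49

49


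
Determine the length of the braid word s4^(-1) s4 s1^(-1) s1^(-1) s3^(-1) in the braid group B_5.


The word length counts the number of generators (including inverses).
Listing each generator: s4^(-1), s4, s1^(-1), s1^(-1), s3^(-1)
There are 5 generators in this braid word.

5


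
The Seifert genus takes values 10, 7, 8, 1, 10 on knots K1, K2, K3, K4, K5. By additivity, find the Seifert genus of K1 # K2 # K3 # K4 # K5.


The Seifert genus is additive under connected sum.
Seifert genus(K1 # K2 # K3 # K4 # K5) = (10) + (7) + (8) + (1) + (10)
= 36

36


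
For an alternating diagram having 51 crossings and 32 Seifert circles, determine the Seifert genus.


For alternating knots, g = (c - s + 1)/2.
= (51 - 32 + 1)/2
= 20/2 = 10

10


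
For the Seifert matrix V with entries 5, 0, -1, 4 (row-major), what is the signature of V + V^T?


Step 1: V + V^T = [[10, -1], [-1, 8]]
Step 2: trace = 18, det = 79
Step 3: Discriminant = 18^2 - 4*79 = 8
Step 4: Eigenvalues: 10.4142, 7.58579
Step 5: Signature = (# positive eigenvalues) - (# negative eigenvalues) = 2

2


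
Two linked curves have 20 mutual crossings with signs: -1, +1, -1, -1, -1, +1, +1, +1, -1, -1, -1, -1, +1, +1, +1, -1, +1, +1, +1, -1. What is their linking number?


Step 1: Count positive crossings: 10
Step 2: Count negative crossings: 10
Step 3: Sum of signs = 10 - 10 = 0
Step 4: Linking number = sum/2 = 0/2 = 0

0


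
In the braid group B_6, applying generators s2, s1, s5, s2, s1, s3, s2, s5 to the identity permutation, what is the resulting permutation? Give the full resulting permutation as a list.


Starting with identity [1, 2, 3, 4, 5, 6].
Apply generators in sequence:
  After s2: [1, 3, 2, 4, 5, 6]
  After s1: [3, 1, 2, 4, 5, 6]
  After s5: [3, 1, 2, 4, 6, 5]
  After s2: [3, 2, 1, 4, 6, 5]
  After s1: [2, 3, 1, 4, 6, 5]
  After s3: [2, 3, 4, 1, 6, 5]
  After s2: [2, 4, 3, 1, 6, 5]
  After s5: [2, 4, 3, 1, 5, 6]
Final permutation: [2, 4, 3, 1, 5, 6]

[2, 4, 3, 1, 5, 6]
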